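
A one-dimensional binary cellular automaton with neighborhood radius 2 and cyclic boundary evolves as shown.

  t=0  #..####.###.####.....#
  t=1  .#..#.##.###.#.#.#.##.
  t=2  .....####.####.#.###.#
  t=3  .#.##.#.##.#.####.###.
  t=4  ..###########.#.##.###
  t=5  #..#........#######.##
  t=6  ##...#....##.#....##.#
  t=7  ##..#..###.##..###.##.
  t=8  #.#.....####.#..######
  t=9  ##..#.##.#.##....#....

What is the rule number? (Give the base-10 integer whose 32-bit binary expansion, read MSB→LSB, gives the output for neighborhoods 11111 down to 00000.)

  ##### -> .   bit 31 = 0  t=4,i=4
  ####. -> .   bit 30 = 0  t=0,i=5
  ###.# -> #   bit 29 = 1  t=0,i=6
  ###.. -> #   bit 28 = 1  t=0,i=15
  ##.## -> #   bit 27 = 1  t=0,i=7
  ##.#. -> #   bit 26 = 1  t=1,i=12
  ##..# -> #   bit 25 = 1  t=0,i=1
  ##... -> .   bit 24 = 0  t=0,i=16
  #.### -> .   bit 23 = 0  t=0,i=8
  #.##. -> #   bit 22 = 1  t=1,i=6
  #.#.# -> #   bit 21 = 1  t=1,i=13
  #.#.. -> .   bit 20 = 0  t=2,i=21
  #..## -> .   bit 19 = 0  t=0,i=2
  #..#. -> .   bit 18 = 0  t=1,i=0
  #...# -> .   bit 17 = 0  t=6,i=3
  #.... -> #   bit 16 = 1  t=0,i=17
  .#### -> #   bit 15 = 1  t=0,i=4
  .###. -> #   bit 14 = 1  t=0,i=9
  .##.# -> #   bit 13 = 1  t=1,i=7
  .##.. -> .   bit 12 = 0  t=0,i=0
  .#.## -> #   bit 11 = 1  t=1,i=5
  .#.#. -> .   bit 10 = 0  t=1,i=14
  .#..# -> .   bit 9 = 0  t=1,i=2
  .#... -> .   bit 8 = 0  t=2,i=0
  ..### -> .   bit 7 = 0  t=0,i=3
  ..##. -> .   bit 6 = 0  t=0,i=21
  ..#.# -> .   bit 5 = 0  t=1,i=4
  ..#.. -> .   bit 4 = 0  t=1,i=1
  ...## -> #   bit 3 = 1  t=0,i=20
  ...#. -> #   bit 2 = 1  t=6,i=4
  ....# -> #   bit 1 = 1  t=0,i=19
  ..... -> .   bit 0 = 0  t=0,i=18
  bits 00111110011000011110100000001110 = 1046603790

1046603790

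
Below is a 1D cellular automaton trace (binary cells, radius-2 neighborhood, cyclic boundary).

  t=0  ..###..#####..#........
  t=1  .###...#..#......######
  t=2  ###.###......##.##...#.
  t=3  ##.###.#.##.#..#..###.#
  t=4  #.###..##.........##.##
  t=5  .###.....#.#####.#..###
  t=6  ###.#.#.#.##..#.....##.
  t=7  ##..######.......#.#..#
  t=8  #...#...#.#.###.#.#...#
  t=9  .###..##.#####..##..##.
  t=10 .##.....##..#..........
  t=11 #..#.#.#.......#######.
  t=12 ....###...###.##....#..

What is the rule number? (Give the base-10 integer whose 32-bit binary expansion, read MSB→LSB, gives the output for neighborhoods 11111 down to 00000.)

1235373197

  nb #####: next=.  (t=0,i=9, bit31=0)
  nb ####.: next=#  (t=0,i=10, bit30=1)
  nb ###.#: next=.  (t=1,i=22, bit29=0)
  nb ###..: next=.  (t=0,i=4, bit28=0)
  nb ##.##: next=#  (t=1,i=0, bit27=1)
  nb ##.#.: next=.  (t=3,i=6, bit26=0)
  nb ##..#: next=.  (t=0,i=5, bit25=0)
  nb ##...: next=#  (t=1,i=4, bit24=1)
  nb #.###: next=#  (t=1,i=1, bit23=1)
  nb #.##.: next=.  (t=2,i=16, bit22=0)
  nb #.#.#: next=#  (t=3,i=7, bit21=1)
  nb #.#..: next=.  (t=3,i=12, bit20=0)
  nb #..##: next=.  (t=0,i=6, bit19=0)
  nb #..#.: next=.  (t=0,i=13, bit18=0)
  nb #...#: next=#  (t=1,i=5, bit17=1)
  nb #....: next=.  (t=0,i=16, bit16=0)
  nb .####: next=.  (t=0,i=8, bit15=0)
  nb .###.: next=#  (t=0,i=3, bit14=1)
  nb .##.#: next=.  (t=2,i=14, bit13=0)
  nb .##..: next=.  (t=2,i=17, bit12=0)
  nb .#.##: next=#  (t=2,i=22, bit11=1)
  nb .#.#.: next=#  (t=6,i=5, bit10=1)
  nb .#..#: next=.  (t=1,i=8, bit9=0)
  nb .#...: next=.  (t=0,i=15, bit8=0)
  nb ..###: next=#  (t=0,i=2, bit7=1)
  nb ..##.: next=.  (t=2,i=13, bit6=0)
  nb ..#.#: next=.  (t=2,i=21, bit5=0)
  nb ..#..: next=.  (t=0,i=14, bit4=0)
  nb ...##: next=#  (t=0,i=1, bit3=1)
  nb ...#.: next=#  (t=1,i=6, bit2=1)
  nb ....#: next=.  (t=0,i=0, bit1=0)
  nb .....: next=#  (t=0,i=17, bit0=1)
  bits 01001001101000100100110010001101 = 1235373197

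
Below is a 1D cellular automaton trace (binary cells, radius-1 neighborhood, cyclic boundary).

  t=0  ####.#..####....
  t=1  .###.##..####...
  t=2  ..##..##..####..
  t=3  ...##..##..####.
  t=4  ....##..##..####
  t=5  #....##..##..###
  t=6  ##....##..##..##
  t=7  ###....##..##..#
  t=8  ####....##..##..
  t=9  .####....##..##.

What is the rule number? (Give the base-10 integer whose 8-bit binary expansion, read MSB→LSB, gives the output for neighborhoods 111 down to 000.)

212

  ### -> #   bit 7 = 1  t=0,i=1
  ##. -> #   bit 6 = 1  t=0,i=3
  #.# -> .   bit 5 = 0  t=0,i=4
  #.. -> #   bit 4 = 1  t=0,i=6
  .## -> .   bit 3 = 0  t=0,i=0
  .#. -> #   bit 2 = 1  t=0,i=5
  ..# -> .   bit 1 = 0  t=0,i=7
  ... -> .   bit 0 = 0  t=0,i=13
  bits 11010100 = 212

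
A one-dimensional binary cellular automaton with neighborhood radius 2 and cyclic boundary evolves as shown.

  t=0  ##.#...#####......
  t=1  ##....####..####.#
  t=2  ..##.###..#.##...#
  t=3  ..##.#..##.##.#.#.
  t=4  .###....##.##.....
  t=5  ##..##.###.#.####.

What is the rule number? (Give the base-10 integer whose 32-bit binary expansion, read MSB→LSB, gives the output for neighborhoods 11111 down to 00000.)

  ##### -> #   bit 31 = 1  t=0,i=9
  ####. -> .   bit 30 = 0  t=0,i=10
  ###.# -> .   bit 29 = 0  t=1,i=15
  ###.. -> .   bit 28 = 0  t=0,i=11
  ##.## -> .   bit 27 = 0  t=1,i=16
  ##.#. -> .   bit 26 = 0  t=0,i=2
  ##..# -> #   bit 25 = 1  t=1,i=10
  ##... -> #   bit 24 = 1  t=0,i=12
  #.### -> #   bit 23 = 1  t=1,i=17
  #.##. -> #   bit 22 = 1  t=2,i=12
  #.#.# -> .   bit 21 = 0  t=3,i=14
  #.#.. -> .   bit 20 = 0  t=0,i=3
  #..## -> .   bit 19 = 0  t=1,i=11
  #..#. -> #   bit 18 = 1  t=2,i=9
  #...# -> .   bit 17 = 0  t=0,i=5
  #.... -> #   bit 16 = 1  t=0,i=13
  .#### -> #   bit 15 = 1  t=0,i=8
  .###. -> .   bit 14 = 0  t=1,i=0
  .##.# -> #   bit 13 = 1  t=0,i=1
  .##.. -> .   bit 12 = 0  t=2,i=13
  .#.## -> #   bit 11 = 1  t=2,i=11
  .#.#. -> .   bit 10 = 0  t=3,i=15
  .#..# -> .   bit 9 = 0  t=2,i=0
  .#... -> .   bit 8 = 0  t=0,i=4
  ..### -> #   bit 7 = 1  t=0,i=7
  ..##. -> #   bit 6 = 1  t=0,i=0
  ..#.# -> .   bit 5 = 0  t=2,i=10
  ..#.. -> .   bit 4 = 0  t=2,i=17
  ...## -> #   bit 3 = 1  t=0,i=6
  ...#. -> #   bit 2 = 1  t=2,i=16
  ....# -> .   bit 1 = 0  t=0,i=16
  ..... -> #   bit 0 = 1  t=0,i=14
  bits 10000011110001011010100011001101 = 2210769101

2210769101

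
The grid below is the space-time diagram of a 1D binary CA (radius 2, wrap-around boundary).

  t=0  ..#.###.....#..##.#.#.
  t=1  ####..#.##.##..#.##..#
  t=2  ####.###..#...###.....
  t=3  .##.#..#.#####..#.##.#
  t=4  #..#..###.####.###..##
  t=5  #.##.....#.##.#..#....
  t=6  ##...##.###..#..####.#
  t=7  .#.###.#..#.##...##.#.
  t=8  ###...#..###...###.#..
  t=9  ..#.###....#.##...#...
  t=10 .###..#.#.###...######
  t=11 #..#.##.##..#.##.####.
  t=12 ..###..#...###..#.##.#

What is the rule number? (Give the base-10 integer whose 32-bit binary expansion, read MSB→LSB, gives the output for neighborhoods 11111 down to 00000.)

3693578621

  #####|#  b31=1 t=1,i=1
  ####.|#  b30=1 t=1,i=2
  ###.#|.  b29=0 t=2,i=3
  ###..|#  b28=1 t=0,i=6
  ##.##|#  b27=1 t=1,i=10
  ##.#.|#  b26=1 t=0,i=17
  ##..#|.  b25=0 t=1,i=4
  ##...|.  b24=0 t=0,i=7
  #.###|.  b23=0 t=0,i=4
  #.##.|.  b22=0 t=1,i=8
  #.#.#|#  b21=1 t=0,i=18
  #.#..|.  b20=0 t=0,i=20
  #..##|.  b19=0 t=0,i=14
  #..#.|#  b18=1 t=1,i=5
  #...#|#  b17=1 t=0,i=0
  #....|#  b16=1 t=0,i=8
  .####|#  b15=1 t=1,i=0
  .###.|.  b14=0 t=0,i=5
  .##.#|.  b13=0 t=0,i=16
  .##..|.  b12=0 t=1,i=12
  .#.##|#  b11=1 t=0,i=3
  .#.#.|.  b10=0 t=0,i=19
  .#..#|.  b9=0 t=0,i=13
  .#...|#  b8=1 t=0,i=21
  ..###|.  b7=0 t=1,i=21
  ..##.|#  b6=1 t=0,i=15
  ..#.#|#  b5=1 t=0,i=2
  ..#..|#  b4=1 t=0,i=12
  ...##|#  b3=1 t=2,i=13
  ...#.|#  b2=1 t=0,i=1
  ....#|.  b1=0 t=0,i=10
  .....|#  b0=1 t=0,i=9
  bits 11011100001001111000100101111101 = 3693578621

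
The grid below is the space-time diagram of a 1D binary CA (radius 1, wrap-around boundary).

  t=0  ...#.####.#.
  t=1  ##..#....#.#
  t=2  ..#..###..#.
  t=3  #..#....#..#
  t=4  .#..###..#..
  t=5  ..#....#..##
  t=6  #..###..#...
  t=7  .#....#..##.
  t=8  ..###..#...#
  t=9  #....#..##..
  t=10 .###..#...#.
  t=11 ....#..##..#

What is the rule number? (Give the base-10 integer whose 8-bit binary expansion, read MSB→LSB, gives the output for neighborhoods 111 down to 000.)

  [7] ### => .  t=0,i=6
  [6] ##. => .  t=0,i=8
  [5] #.# => #  t=0,i=4
  [4] #.. => #  t=0,i=11
  [3] .## => .  t=0,i=5
  [2] .#. => .  t=0,i=3
  [1] ..# => .  t=0,i=2
  [0] ... => #  t=0,i=0
  bits 00110001 = 49

49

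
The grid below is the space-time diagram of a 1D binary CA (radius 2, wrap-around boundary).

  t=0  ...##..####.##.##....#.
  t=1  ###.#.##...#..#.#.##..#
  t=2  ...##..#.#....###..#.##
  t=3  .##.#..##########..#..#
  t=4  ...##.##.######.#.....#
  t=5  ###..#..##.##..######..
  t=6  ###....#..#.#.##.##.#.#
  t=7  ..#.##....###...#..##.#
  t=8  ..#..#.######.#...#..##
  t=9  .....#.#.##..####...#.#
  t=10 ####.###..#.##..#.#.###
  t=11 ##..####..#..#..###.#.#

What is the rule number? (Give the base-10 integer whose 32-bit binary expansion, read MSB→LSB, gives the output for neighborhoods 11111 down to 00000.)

2629522859

  [31] ##### => #  t=3,i=9
  [30] ####. => .  t=0,i=9
  [29] ###.# => .  t=0,i=10
  [28] ###.. => #  t=2,i=16
  [27] ##.## => #  t=0,i=11
  [26] ##.#. => #  t=1,i=3
  [25] ##..# => .  t=0,i=5
  [24] ##... => .  t=0,i=17
  [23] #.### => #  t=4,i=9
  [22] #.##. => .  t=0,i=12
  [21] #.#.# => #  t=1,i=4
  [20] #.#.. => #  t=2,i=9
  [19] #..## => #  t=0,i=6
  [18] #..#. => .  t=1,i=13
  [17] #...# => #  t=1,i=9
  [16] #.... => #  t=0,i=0
  [15] .#### => .  t=0,i=8
  [14] .###. => #  t=2,i=15
  [13] .##.# => .  t=0,i=13
  [12] .##.. => #  t=0,i=4
  [11] .#.## => .  t=1,i=5
  [10] .#.#. => #  t=1,i=15
  [9] .#..# => .  t=1,i=12
  [8] .#... => #  t=0,i=22
  [7] ..### => #  t=0,i=7
  [6] ..##. => .  t=0,i=3
  [5] ..#.# => #  t=1,i=14
  [4] ..#.. => .  t=0,i=21
  [3] ...## => #  t=0,i=2
  [2] ...#. => .  t=0,i=20
  [1] ....# => #  t=0,i=1
  [0] ..... => #  t=4,i=19
  bits 10011100101110110101010110101011 = 2629522859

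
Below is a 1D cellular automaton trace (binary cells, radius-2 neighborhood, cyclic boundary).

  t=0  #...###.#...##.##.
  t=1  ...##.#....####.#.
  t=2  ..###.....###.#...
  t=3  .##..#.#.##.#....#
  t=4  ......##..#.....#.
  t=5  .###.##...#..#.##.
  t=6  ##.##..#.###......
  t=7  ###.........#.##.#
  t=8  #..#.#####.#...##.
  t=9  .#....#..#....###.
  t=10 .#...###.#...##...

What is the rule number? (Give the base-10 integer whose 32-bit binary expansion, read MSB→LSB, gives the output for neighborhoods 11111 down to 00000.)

690530013

  [31] ##### => .  t=8,i=7
  [30] ####. => .  t=1,i=13
  [29] ###.# => #  t=0,i=6
  [28] ###.. => .  t=2,i=4
  [27] ##.## => #  t=0,i=14
  [26] ##.#. => .  t=0,i=7
  [25] ##..# => .  t=3,i=3
  [24] ##... => #  t=2,i=5
  [23] #.### => .  t=6,i=9
  [22] #.##. => .  t=0,i=15
  [21] #.#.# => #  t=3,i=7
  [20] #.#.. => .  t=0,i=0
  [19] #..## => #  t=5,i=0
  [18] #..#. => .  t=3,i=4
  [17] #...# => .  t=0,i=2
  [16] #.... => .  t=1,i=0
  [15] .#### => #  t=1,i=12
  [14] .###. => .  t=0,i=5
  [13] .##.# => #  t=0,i=13
  [12] .##.. => .  t=3,i=2
  [11] .#.## => .  t=3,i=0
  [10] .#.#. => #  t=3,i=6
  [9] .#..# => #  t=5,i=11
  [8] .#... => .  t=0,i=1
  [7] ..### => #  t=0,i=4
  [6] ..##. => #  t=0,i=12
  [5] ..#.# => .  t=3,i=5
  [4] ..#.. => #  t=4,i=10
  [3] ...## => #  t=0,i=3
  [2] ...#. => #  t=3,i=16
  [1] ....# => .  t=1,i=1
  [0] ..... => #  t=2,i=7
  bits 00101001001010001010011011011101 = 690530013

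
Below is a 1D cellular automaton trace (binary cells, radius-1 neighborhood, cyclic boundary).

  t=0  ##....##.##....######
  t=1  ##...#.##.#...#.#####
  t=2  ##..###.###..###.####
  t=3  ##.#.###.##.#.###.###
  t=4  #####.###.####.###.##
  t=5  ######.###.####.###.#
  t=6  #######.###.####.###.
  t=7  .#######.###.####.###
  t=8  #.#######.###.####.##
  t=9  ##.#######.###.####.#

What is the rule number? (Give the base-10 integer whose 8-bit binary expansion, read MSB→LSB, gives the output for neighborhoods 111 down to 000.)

230

  ### -> #   bit 7 = 1  t=0,i=0
  ##. -> #   bit 6 = 1  t=0,i=1
  #.# -> #   bit 5 = 1  t=0,i=8
  #.. -> .   bit 4 = 0  t=0,i=2
  .## -> .   bit 3 = 0  t=0,i=6
  .#. -> #   bit 2 = 1  t=1,i=5
  ..# -> #   bit 1 = 1  t=0,i=5
  ... -> .   bit 0 = 0  t=0,i=3
  bits 11100110 = 230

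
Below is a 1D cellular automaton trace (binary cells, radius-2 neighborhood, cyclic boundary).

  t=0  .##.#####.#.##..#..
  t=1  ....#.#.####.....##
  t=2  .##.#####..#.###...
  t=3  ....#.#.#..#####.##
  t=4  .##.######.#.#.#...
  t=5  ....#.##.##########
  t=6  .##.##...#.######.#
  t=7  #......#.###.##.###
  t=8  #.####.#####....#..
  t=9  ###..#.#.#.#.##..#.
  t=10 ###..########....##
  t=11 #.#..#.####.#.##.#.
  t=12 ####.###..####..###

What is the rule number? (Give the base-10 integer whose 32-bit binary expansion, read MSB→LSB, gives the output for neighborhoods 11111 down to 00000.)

3031650211

  nb #####: next=#  (t=0,i=6, bit31=1)
  nb ####.: next=.  (t=0,i=7, bit30=0)
  nb ###.#: next=#  (t=0,i=8, bit29=1)
  nb ###..: next=#  (t=1,i=11, bit28=1)
  nb ##.##: next=.  (t=0,i=3, bit27=0)
  nb ##.#.: next=#  (t=0,i=9, bit26=1)
  nb ##..#: next=.  (t=0,i=14, bit25=0)
  nb ##...: next=.  (t=1,i=0, bit24=0)
  nb #.###: next=#  (t=0,i=4, bit23=1)
  nb #.##.: next=.  (t=0,i=12, bit22=0)
  nb #.#.#: next=#  (t=0,i=10, bit21=1)
  nb #.#..: next=#  (t=3,i=8, bit20=1)
  nb #..##: next=.  (t=3,i=10, bit19=0)
  nb #..#.: next=.  (t=0,i=15, bit18=0)
  nb #...#: next=#  (t=0,i=18, bit17=1)
  nb #....: next=#  (t=1,i=1, bit16=1)
  nb .####: next=.  (t=0,i=5, bit15=0)
  nb .###.: next=#  (t=2,i=14, bit14=1)
  nb .##.#: next=.  (t=0,i=2, bit13=0)
  nb .##..: next=.  (t=0,i=13, bit12=0)
  nb .#.##: next=#  (t=0,i=11, bit11=1)
  nb .#.#.: next=#  (t=1,i=5, bit10=1)
  nb .#..#: next=#  (t=3,i=9, bit9=1)
  nb .#...: next=#  (t=0,i=17, bit8=1)
  nb ..###: next=#  (t=3,i=11, bit7=1)
  nb ..##.: next=.  (t=0,i=1, bit6=0)
  nb ..#.#: next=#  (t=1,i=4, bit5=1)
  nb ..#..: next=.  (t=0,i=16, bit4=0)
  nb ...##: next=.  (t=0,i=0, bit3=0)
  nb ...#.: next=.  (t=1,i=3, bit2=0)
  nb ....#: next=#  (t=1,i=2, bit1=1)
  nb .....: next=#  (t=1,i=14, bit0=1)
  bits 10110100101100110100111110100011 = 3031650211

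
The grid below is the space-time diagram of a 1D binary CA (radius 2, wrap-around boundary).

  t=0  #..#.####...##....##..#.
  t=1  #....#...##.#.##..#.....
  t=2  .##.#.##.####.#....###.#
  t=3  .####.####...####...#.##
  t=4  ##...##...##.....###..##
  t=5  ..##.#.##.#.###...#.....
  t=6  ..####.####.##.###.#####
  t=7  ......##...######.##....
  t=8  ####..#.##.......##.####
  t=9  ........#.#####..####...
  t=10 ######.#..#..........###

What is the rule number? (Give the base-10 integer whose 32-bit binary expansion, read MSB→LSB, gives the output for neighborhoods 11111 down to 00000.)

  ##### -> .   bit 31 = 0  t=6,i=21
  ####. -> .   bit 30 = 0  t=0,i=7
  ###.# -> .   bit 29 = 0  t=2,i=12
  ###.. -> .   bit 28 = 0  t=0,i=8
  ##.## -> #   bit 27 = 1  t=2,i=8
  ##.#. -> #   bit 26 = 1  t=1,i=11
  ##..# -> .   bit 25 = 0  t=0,i=20
  ##... -> #   bit 24 = 1  t=0,i=9
  #.### -> #   bit 23 = 1  t=0,i=5
  #.##. -> #   bit 22 = 1  t=1,i=14
  #.#.# -> #   bit 21 = 1  t=1,i=12
  #.#.. -> #   bit 20 = 1  t=0,i=0
  #..## -> .   bit 19 = 0  t=4,i=21
  #..#. -> .   bit 18 = 0  t=0,i=2
  #...# -> #   bit 17 = 1  t=0,i=10
  #.... -> #   bit 16 = 1  t=0,i=15
  .#### -> .   bit 15 = 0  t=0,i=6
  .###. -> #   bit 14 = 1  t=2,i=20
  .##.# -> #   bit 13 = 1  t=1,i=10
  .##.. -> .   bit 12 = 0  t=0,i=13
  .#.## -> .   bit 11 = 0  t=0,i=4
  .#.#. -> .   bit 10 = 0  t=0,i=23
  .#..# -> .   bit 9 = 0  t=0,i=1
  .#... -> #   bit 8 = 1  t=1,i=1
  ..### -> .   bit 7 = 0  t=2,i=19
  ..##. -> #   bit 6 = 1  t=0,i=12
  ..#.# -> .   bit 5 = 0  t=0,i=3
  ..#.. -> .   bit 4 = 0  t=1,i=0
  ...## -> .   bit 3 = 0  t=0,i=11
  ...#. -> #   bit 2 = 1  t=1,i=4
  ....# -> .   bit 1 = 0  t=0,i=16
  ..... -> #   bit 0 = 1  t=1,i=21
  bits 00001101111100110110000101000101 = 234053957

234053957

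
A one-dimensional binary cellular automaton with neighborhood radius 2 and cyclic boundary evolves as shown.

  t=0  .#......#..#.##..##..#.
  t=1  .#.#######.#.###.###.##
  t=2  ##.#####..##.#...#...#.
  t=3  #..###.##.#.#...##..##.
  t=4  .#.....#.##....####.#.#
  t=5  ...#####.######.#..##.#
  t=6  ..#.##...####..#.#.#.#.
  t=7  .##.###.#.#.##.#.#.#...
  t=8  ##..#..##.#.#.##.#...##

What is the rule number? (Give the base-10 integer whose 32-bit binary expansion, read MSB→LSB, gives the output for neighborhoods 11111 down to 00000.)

  [31] ##### => #  t=1,i=5
  [30] ####. => .  t=1,i=8
  [29] ###.# => .  t=1,i=9
  [28] ###.. => #  t=2,i=7
  [27] ##.## => .  t=1,i=16
  [26] ##.#. => #  t=1,i=0
  [25] ##..# => #  t=0,i=15
  [24] ##... => #  t=4,i=11
  [23] #.### => #  t=1,i=3
  [22] #.##. => #  t=0,i=13
  [21] #.#.# => #  t=1,i=1
  [20] #.#.. => .  t=2,i=13
  [19] #..## => .  t=0,i=16
  [18] #..#. => .  t=0,i=0
  [17] #...# => .  t=2,i=15
  [16] #.... => #  t=0,i=3
  [15] .#### => #  t=1,i=4
  [14] .###. => .  t=1,i=14
  [13] .##.# => .  t=1,i=22
  [12] .##.. => #  t=0,i=14
  [11] .#.## => .  t=0,i=12
  [10] .#.#. => .  t=3,i=11
  [9] .#..# => #  t=0,i=9
  [8] .#... => .  t=0,i=2
  [7] ..### => .  t=3,i=3
  [6] ..##. => #  t=0,i=17
  [5] ..#.# => #  t=0,i=11
  [4] ..#.. => #  t=0,i=1
  [3] ...## => #  t=3,i=15
  [2] ...#. => #  t=0,i=7
  [1] ....# => #  t=0,i=6
  [0] ..... => #  t=0,i=4
  bits 10010111111000011001001001111111 = 2548142719

2548142719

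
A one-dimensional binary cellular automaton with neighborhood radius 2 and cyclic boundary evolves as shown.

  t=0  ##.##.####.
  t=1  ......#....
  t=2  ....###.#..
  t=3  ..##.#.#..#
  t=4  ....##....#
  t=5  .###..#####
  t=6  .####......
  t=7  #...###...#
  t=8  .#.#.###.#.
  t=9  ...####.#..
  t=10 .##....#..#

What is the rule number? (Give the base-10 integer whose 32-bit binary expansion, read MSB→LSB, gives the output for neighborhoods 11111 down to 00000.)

396445726

  [31] ##### => .  t=5,i=8
  [30] ####. => .  t=0,i=8
  [29] ###.# => .  t=0,i=9
  [28] ###.. => #  t=5,i=3
  [27] ##.## => .  t=0,i=2
  [26] ##.#. => #  t=2,i=7
  [25] ##..# => #  t=5,i=4
  [24] ##... => #  t=4,i=6
  [23] #.### => #  t=0,i=6
  [22] #.##. => .  t=0,i=0
  [21] #.#.# => #  t=3,i=5
  [20] #.#.. => .  t=2,i=8
  [19] #..## => .  t=3,i=1
  [18] #..#. => .  t=3,i=9
  [17] #...# => .  t=7,i=2
  [16] #.... => #  t=1,i=8
  [15] .#### => .  t=0,i=7
  [14] .###. => #  t=2,i=5
  [13] .##.# => .  t=0,i=1
  [12] .##.. => .  t=4,i=5
  [11] .#.## => #  t=8,i=4
  [10] .#.#. => .  t=3,i=6
  [9] .#..# => .  t=3,i=0
  [8] .#... => .  t=1,i=7
  [7] ..### => .  t=2,i=4
  [6] ..##. => .  t=3,i=2
  [5] ..#.# => .  t=8,i=1
  [4] ..#.. => #  t=1,i=6
  [3] ...## => #  t=2,i=3
  [2] ...#. => #  t=1,i=5
  [1] ....# => #  t=1,i=4
  [0] ..... => .  t=1,i=0
  bits 00010111101000010100100000011110 = 396445726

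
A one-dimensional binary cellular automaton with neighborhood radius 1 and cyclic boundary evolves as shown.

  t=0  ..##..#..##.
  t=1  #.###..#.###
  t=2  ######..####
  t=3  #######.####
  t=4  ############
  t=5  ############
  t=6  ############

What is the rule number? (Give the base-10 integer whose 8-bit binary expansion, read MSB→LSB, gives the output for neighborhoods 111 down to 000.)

249

  nb ###: next=#  (t=1,i=3, bit7=1)
  nb ##.: next=#  (t=0,i=3, bit6=1)
  nb #.#: next=#  (t=1,i=1, bit5=1)
  nb #..: next=#  (t=0,i=4, bit4=1)
  nb .##: next=#  (t=0,i=2, bit3=1)
  nb .#.: next=.  (t=0,i=6, bit2=0)
  nb ..#: next=.  (t=0,i=1, bit1=0)
  nb ...: next=#  (t=0,i=0, bit0=1)
  bits 11111001 = 249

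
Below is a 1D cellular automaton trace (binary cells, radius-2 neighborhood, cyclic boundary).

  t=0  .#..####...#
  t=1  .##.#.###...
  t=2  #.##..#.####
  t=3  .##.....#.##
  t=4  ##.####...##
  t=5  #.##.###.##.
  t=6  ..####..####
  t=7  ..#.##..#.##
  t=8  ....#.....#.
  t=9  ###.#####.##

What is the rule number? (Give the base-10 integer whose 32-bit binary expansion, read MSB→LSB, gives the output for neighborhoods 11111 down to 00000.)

3721470875

  ##### -> #   bit 31 = 1  t=2,i=10
  ####. -> #   bit 30 = 1  t=0,i=6
  ###.# -> .   bit 29 = 0  t=2,i=0
  ###.. -> #   bit 28 = 1  t=0,i=7
  ##.## -> #   bit 27 = 1  t=2,i=1
  ##.#. -> #   bit 26 = 1  t=1,i=3
  ##..# -> .   bit 25 = 0  t=2,i=4
  ##... -> #   bit 24 = 1  t=0,i=8
  #.### -> #   bit 23 = 1  t=1,i=6
  #.##. -> #   bit 22 = 1  t=2,i=2
  #.#.# -> .   bit 21 = 0  t=1,i=4
  #.#.. -> #   bit 20 = 1  t=0,i=1
  #..## -> .   bit 19 = 0  t=0,i=3
  #..#. -> .   bit 18 = 0  t=2,i=5
  #...# -> .   bit 17 = 0  t=0,i=9
  #.... -> #   bit 16 = 1  t=1,i=10
  .#### -> .   bit 15 = 0  t=0,i=5
  .###. -> .   bit 14 = 0  t=1,i=7
  .##.# -> #   bit 13 = 1  t=1,i=2
  .##.. -> .   bit 12 = 0  t=2,i=3
  .#.## -> .   bit 11 = 0  t=1,i=5
  .#.#. -> .   bit 10 = 0  t=0,i=0
  .#..# -> #   bit 9 = 1  t=0,i=2
  .#... -> #   bit 8 = 1  t=8,i=5
  ..### -> #   bit 7 = 1  t=0,i=4
  ..##. -> .   bit 6 = 0  t=1,i=1
  ..#.# -> .   bit 5 = 0  t=0,i=11
  ..#.. -> #   bit 4 = 1  t=8,i=4
  ...## -> #   bit 3 = 1  t=1,i=0
  ...#. -> .   bit 2 = 0  t=0,i=10
  ....# -> #   bit 1 = 1  t=1,i=11
  ..... -> #   bit 0 = 1  t=3,i=5
  bits 11011101110100010010001110011011 = 3721470875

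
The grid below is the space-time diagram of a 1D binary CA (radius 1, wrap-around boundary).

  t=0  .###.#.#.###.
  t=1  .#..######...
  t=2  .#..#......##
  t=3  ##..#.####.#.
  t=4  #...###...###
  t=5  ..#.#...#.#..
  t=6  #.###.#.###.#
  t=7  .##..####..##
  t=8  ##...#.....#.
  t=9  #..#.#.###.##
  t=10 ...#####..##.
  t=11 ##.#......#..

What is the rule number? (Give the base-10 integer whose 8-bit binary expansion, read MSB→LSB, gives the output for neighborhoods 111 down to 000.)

45

  ### -> .   bit 7 = 0  t=0,i=2
  ##. -> .   bit 6 = 0  t=0,i=3
  #.# -> #   bit 5 = 1  t=0,i=4
  #.. -> .   bit 4 = 0  t=0,i=12
  .## -> #   bit 3 = 1  t=0,i=1
  .#. -> #   bit 2 = 1  t=0,i=5
  ..# -> .   bit 1 = 0  t=0,i=0
  ... -> #   bit 0 = 1  t=1,i=11
  bits 00101101 = 45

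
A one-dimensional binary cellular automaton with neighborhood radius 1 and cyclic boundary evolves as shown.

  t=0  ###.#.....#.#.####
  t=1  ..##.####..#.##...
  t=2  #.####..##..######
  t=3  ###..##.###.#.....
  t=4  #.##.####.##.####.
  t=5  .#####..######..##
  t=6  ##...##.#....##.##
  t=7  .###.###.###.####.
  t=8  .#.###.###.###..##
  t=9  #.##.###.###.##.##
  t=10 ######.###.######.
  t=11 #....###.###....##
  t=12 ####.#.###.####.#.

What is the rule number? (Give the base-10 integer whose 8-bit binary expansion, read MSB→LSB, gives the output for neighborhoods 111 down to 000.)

  ### -> .   bit 7 = 0  t=0,i=0
  ##. -> #   bit 6 = 1  t=0,i=2
  #.# -> #   bit 5 = 1  t=0,i=3
  #.. -> #   bit 4 = 1  t=0,i=5
  .## -> #   bit 3 = 1  t=0,i=14
  .#. -> .   bit 2 = 0  t=0,i=4
  ..# -> .   bit 1 = 0  t=0,i=9
  ... -> #   bit 0 = 1  t=0,i=6
  bits 01111001 = 121

121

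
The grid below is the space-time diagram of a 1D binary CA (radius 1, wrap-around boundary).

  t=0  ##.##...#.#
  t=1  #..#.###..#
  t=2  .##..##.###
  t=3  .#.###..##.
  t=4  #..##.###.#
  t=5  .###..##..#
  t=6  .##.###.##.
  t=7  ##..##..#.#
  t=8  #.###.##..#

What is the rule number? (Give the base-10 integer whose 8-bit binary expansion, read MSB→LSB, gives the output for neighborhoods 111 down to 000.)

  ###|#  b7=1 t=0,i=0
  ##.|.  b6=0 t=0,i=1
  #.#|.  b5=0 t=0,i=2
  #..|#  b4=1 t=0,i=5
  .##|#  b3=1 t=0,i=3
  .#.|.  b2=0 t=0,i=8
  ..#|#  b1=1 t=0,i=7
  ...|#  b0=1 t=0,i=6
  bits 10011011 = 155

155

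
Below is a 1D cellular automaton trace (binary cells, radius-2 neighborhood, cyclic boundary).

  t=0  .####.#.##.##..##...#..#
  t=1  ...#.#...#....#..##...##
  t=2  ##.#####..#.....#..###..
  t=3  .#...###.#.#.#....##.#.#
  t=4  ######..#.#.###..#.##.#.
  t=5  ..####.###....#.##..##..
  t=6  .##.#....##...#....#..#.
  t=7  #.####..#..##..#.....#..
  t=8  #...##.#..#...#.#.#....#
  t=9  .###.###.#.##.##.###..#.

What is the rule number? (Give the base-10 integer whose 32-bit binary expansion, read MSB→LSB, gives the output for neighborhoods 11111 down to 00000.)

  #####|#  b31=1 t=2,i=5
  ####.|#  b30=1 t=0,i=3
  ###.#|.  b29=0 t=0,i=4
  ###..|#  b28=1 t=2,i=7
  ##.##|.  b27=0 t=0,i=10
  ##.#.|#  b26=1 t=0,i=5
  ##..#|.  b25=0 t=0,i=13
  ##...|#  b24=1 t=0,i=17
  #.###|.  b23=0 t=0,i=1
  #.##.|.  b22=0 t=0,i=8
  #.#.#|.  b21=0 t=0,i=6
  #.#..|#  b20=1 t=1,i=5
  #..##|#  b19=1 t=0,i=14
  #..#.|#  b18=1 t=0,i=22
  #...#|#  b17=1 t=0,i=18
  #....|.  b16=0 t=1,i=11
  .####|.  b15=0 t=0,i=2
  .###.|.  b14=0 t=2,i=20
  .##.#|#  b13=1 t=0,i=9
  .##..|.  b12=0 t=0,i=12
  .#.##|.  b11=0 t=0,i=0
  .#.#.|#  b10=1 t=1,i=4
  .#..#|.  b9=0 t=0,i=21
  .#...|#  b8=1 t=1,i=6
  ..###|#  b7=1 t=2,i=19
  ..##.|.  b6=0 t=0,i=15
  ..#.#|#  b5=1 t=0,i=23
  ..#..|.  b4=0 t=0,i=20
  ...##|#  b3=1 t=1,i=21
  ...#.|.  b2=0 t=0,i=19
  ....#|.  b1=0 t=1,i=12
  .....|#  b0=1 t=2,i=13
  bits 11010101000111100010010110101001 = 3575522729

3575522729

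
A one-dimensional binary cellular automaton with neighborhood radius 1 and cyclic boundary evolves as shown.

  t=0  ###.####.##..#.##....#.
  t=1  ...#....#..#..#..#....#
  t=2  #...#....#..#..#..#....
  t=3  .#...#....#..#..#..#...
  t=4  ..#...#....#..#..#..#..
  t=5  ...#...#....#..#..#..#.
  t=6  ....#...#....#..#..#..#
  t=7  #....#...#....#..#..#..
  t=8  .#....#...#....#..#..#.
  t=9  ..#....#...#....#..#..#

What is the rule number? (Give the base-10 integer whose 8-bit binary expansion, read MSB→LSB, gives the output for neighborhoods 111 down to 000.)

  ###|.  b7=0 t=0,i=1
  ##.|.  b6=0 t=0,i=2
  #.#|#  b5=1 t=0,i=3
  #..|#  b4=1 t=0,i=11
  .##|.  b3=0 t=0,i=0
  .#.|.  b2=0 t=0,i=13
  ..#|.  b1=0 t=0,i=12
  ...|.  b0=0 t=0,i=18
  bits 00110000 = 48

48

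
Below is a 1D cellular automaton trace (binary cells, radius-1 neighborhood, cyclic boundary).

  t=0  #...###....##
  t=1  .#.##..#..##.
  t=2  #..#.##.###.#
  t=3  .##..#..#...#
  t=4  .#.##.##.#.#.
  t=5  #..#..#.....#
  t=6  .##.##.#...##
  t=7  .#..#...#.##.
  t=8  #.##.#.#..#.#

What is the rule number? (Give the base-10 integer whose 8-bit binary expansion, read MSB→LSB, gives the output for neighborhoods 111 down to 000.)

  nb ###: next=.  (t=0,i=5, bit7=0)
  nb ##.: next=.  (t=0,i=0, bit6=0)
  nb #.#: next=.  (t=1,i=2, bit5=0)
  nb #..: next=#  (t=0,i=1, bit4=1)
  nb .##: next=#  (t=0,i=4, bit3=1)
  nb .#.: next=.  (t=1,i=1, bit2=0)
  nb ..#: next=#  (t=0,i=3, bit1=1)
  nb ...: next=.  (t=0,i=2, bit0=0)
  bits 00011010 = 26

26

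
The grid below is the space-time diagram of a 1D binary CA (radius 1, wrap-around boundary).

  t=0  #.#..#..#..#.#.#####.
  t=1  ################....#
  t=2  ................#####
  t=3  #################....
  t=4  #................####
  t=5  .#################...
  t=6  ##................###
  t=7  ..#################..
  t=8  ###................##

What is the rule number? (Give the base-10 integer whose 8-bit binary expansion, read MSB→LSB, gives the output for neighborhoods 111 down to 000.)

  ### -> .   bit 7 = 0  t=0,i=16
  ##. -> .   bit 6 = 0  t=0,i=19
  #.# -> #   bit 5 = 1  t=0,i=1
  #.. -> #   bit 4 = 1  t=0,i=3
  .## -> #   bit 3 = 1  t=0,i=15
  .#. -> #   bit 2 = 1  t=0,i=0
  ..# -> #   bit 1 = 1  t=0,i=4
  ... -> #   bit 0 = 1  t=1,i=17
  bits 00111111 = 63

63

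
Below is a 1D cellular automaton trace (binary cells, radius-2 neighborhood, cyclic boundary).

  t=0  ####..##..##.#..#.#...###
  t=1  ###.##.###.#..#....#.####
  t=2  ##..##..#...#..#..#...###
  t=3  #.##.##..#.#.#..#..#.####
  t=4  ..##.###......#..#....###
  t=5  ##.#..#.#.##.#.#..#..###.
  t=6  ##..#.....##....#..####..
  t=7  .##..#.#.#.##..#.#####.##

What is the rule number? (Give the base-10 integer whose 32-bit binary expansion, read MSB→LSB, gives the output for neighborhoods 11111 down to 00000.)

3276338061

  nb #####: next=#  (t=0,i=0, bit31=1)
  nb ####.: next=#  (t=0,i=2, bit30=1)
  nb ###.#: next=.  (t=1,i=2, bit29=0)
  nb ###..: next=.  (t=0,i=3, bit28=0)
  nb ##.##: next=.  (t=1,i=3, bit27=0)
  nb ##.#.: next=.  (t=0,i=12, bit26=0)
  nb ##..#: next=#  (t=0,i=4, bit25=1)
  nb ##...: next=#  (t=4,i=8, bit24=1)
  nb #.###: next=.  (t=1,i=7, bit23=0)
  nb #.##.: next=#  (t=1,i=4, bit22=1)
  nb #.#.#: next=.  (t=3,i=11, bit21=0)
  nb #.#..: next=.  (t=0,i=13, bit20=0)
  nb #..##: next=#  (t=0,i=5, bit19=1)
  nb #..#.: next=.  (t=0,i=15, bit18=0)
  nb #...#: next=.  (t=0,i=20, bit17=0)
  nb #....: next=.  (t=1,i=16, bit16=0)
  nb .####: next=#  (t=0,i=23, bit15=1)
  nb .###.: next=#  (t=1,i=8, bit14=1)
  nb .##.#: next=#  (t=0,i=11, bit13=1)
  nb .##..: next=#  (t=0,i=7, bit12=1)
  nb .#.##: next=.  (t=1,i=20, bit11=0)
  nb .#.#.: next=.  (t=0,i=17, bit10=0)
  nb .#..#: next=#  (t=0,i=14, bit9=1)
  nb .#...: next=#  (t=0,i=19, bit8=1)
  nb ..###: next=#  (t=0,i=22, bit7=1)
  nb ..##.: next=.  (t=0,i=6, bit6=0)
  nb ..#.#: next=.  (t=0,i=16, bit5=0)
  nb ..#..: next=.  (t=1,i=14, bit4=0)
  nb ...##: next=#  (t=0,i=21, bit3=1)
  nb ...#.: next=#  (t=1,i=18, bit2=1)
  nb ....#: next=.  (t=1,i=17, bit1=0)
  nb .....: next=#  (t=4,i=10, bit0=1)
  bits 11000011010010001111001110001101 = 3276338061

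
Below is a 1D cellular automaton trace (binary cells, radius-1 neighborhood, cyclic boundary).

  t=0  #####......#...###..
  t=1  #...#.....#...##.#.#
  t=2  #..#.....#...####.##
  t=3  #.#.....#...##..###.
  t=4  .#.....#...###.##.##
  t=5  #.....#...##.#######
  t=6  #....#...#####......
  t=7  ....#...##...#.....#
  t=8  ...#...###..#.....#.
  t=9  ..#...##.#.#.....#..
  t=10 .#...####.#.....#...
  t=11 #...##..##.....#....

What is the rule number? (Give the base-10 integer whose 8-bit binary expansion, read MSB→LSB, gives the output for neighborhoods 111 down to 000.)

  ###|.  b7=0 t=0,i=1
  ##.|#  b6=1 t=0,i=4
  #.#|#  b5=1 t=1,i=16
  #..|.  b4=0 t=0,i=5
  .##|#  b3=1 t=0,i=0
  .#.|.  b2=0 t=0,i=11
  ..#|#  b1=1 t=0,i=10
  ...|.  b0=0 t=0,i=6
  bits 01101010 = 106

106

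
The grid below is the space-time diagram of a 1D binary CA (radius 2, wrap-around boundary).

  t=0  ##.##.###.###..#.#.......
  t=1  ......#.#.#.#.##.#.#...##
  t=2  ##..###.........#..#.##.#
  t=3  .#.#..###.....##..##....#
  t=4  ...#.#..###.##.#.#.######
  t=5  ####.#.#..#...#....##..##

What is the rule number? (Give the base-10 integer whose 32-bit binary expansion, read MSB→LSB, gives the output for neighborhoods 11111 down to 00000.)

  [31] ##### => .  t=4,i=21
  [30] ####. => #  t=4,i=23
  [29] ###.# => #  t=0,i=8
  [28] ###.. => #  t=0,i=12
  [27] ##.## => .  t=0,i=2
  [26] ##.#. => #  t=1,i=16
  [25] ##..# => .  t=0,i=13
  [24] ##... => #  t=1,i=0
  [23] #.### => #  t=0,i=6
  [22] #.##. => .  t=0,i=3
  [21] #.#.# => .  t=1,i=8
  [20] #.#.. => #  t=0,i=17
  [19] #..## => #  t=2,i=3
  [18] #..#. => #  t=0,i=14
  [17] #...# => #  t=1,i=21
  [16] #.... => #  t=0,i=19
  [15] .#### => #  t=4,i=20
  [14] .###. => .  t=0,i=7
  [13] .##.# => .  t=0,i=1
  [12] .##.. => #  t=1,i=24
  [11] .#.## => .  t=1,i=13
  [10] .#.#. => .  t=0,i=16
  [9] .#..# => .  t=2,i=17
  [8] .#... => .  t=0,i=18
  [7] ..### => .  t=2,i=4
  [6] ..##. => .  t=0,i=0
  [5] ..#.# => #  t=0,i=15
  [4] ..#.. => .  t=2,i=16
  [3] ...## => #  t=0,i=24
  [2] ...#. => #  t=1,i=5
  [1] ....# => #  t=0,i=23
  [0] ..... => .  t=0,i=20
  bits 01110101100111111001000000101110 = 1973391406

1973391406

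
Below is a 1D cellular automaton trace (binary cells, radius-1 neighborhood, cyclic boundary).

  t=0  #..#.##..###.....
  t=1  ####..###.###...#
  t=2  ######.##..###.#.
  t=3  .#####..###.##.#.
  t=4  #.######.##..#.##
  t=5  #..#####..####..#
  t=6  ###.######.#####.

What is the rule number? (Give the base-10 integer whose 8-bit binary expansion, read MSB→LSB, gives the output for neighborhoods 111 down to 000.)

214

  nb ###: next=#  (t=0,i=10, bit7=1)
  nb ##.: next=#  (t=0,i=6, bit6=1)
  nb #.#: next=.  (t=0,i=4, bit5=0)
  nb #..: next=#  (t=0,i=1, bit4=1)
  nb .##: next=.  (t=0,i=5, bit3=0)
  nb .#.: next=#  (t=0,i=0, bit2=1)
  nb ..#: next=#  (t=0,i=2, bit1=1)
  nb ...: next=.  (t=0,i=13, bit0=0)
  bits 11010110 = 214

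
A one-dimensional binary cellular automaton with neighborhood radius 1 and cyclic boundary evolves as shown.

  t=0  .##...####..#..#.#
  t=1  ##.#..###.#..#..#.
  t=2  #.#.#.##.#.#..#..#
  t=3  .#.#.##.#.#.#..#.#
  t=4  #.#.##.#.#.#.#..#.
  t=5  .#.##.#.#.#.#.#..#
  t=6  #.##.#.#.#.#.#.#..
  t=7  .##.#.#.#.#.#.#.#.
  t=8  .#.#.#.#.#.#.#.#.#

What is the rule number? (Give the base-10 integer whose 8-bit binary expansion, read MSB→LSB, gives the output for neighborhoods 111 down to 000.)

  [7] ### => #  t=0,i=7
  [6] ##. => .  t=0,i=2
  [5] #.# => #  t=0,i=0
  [4] #.. => #  t=0,i=3
  [3] .## => #  t=0,i=1
  [2] .#. => .  t=0,i=12
  [1] ..# => .  t=0,i=5
  [0] ... => .  t=0,i=4
  bits 10111000 = 184

184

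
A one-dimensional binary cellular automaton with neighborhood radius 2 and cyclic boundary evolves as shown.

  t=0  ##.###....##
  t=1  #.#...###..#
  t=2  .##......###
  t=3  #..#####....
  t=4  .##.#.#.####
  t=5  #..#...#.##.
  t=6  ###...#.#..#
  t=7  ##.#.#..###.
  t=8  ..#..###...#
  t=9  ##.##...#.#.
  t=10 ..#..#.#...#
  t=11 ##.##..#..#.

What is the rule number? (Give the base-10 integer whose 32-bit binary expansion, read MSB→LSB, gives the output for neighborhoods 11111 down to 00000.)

  ##### -> .   bit 31 = 0  t=3,i=5
  ####. -> #   bit 30 = 1  t=0,i=0
  ###.# -> .   bit 29 = 0  t=0,i=1
  ###.. -> .   bit 28 = 0  t=0,i=5
  ##.## -> #   bit 27 = 1  t=0,i=2
  ##.#. -> #   bit 26 = 1  t=1,i=1
  ##..# -> #   bit 25 = 1  t=1,i=9
  ##... -> #   bit 24 = 1  t=0,i=6
  #.### -> .   bit 23 = 0  t=0,i=3
  #.##. -> .   bit 22 = 0  t=2,i=1
  #.#.# -> .   bit 21 = 0  t=4,i=4
  #.#.. -> #   bit 20 = 1  t=1,i=2
  #..## -> #   bit 19 = 1  t=1,i=10
  #..#. -> #   bit 18 = 1  t=5,i=2
  #...# -> .   bit 17 = 0  t=1,i=4
  #.... -> #   bit 16 = 1  t=0,i=7
  .#### -> #   bit 15 = 1  t=0,i=11
  .###. -> .   bit 14 = 0  t=0,i=4
  .##.# -> .   bit 13 = 0  t=1,i=0
  .##.. -> .   bit 12 = 0  t=2,i=2
  .#.## -> #   bit 11 = 1  t=4,i=7
  .#.#. -> .   bit 10 = 0  t=4,i=5
  .#..# -> #   bit 9 = 1  t=3,i=1
  .#... -> .   bit 8 = 0  t=1,i=3
  ..### -> .   bit 7 = 0  t=0,i=10
  ..##. -> #   bit 6 = 1  t=1,i=11
  ..#.# -> .   bit 5 = 0  t=5,i=7
  ..#.. -> .   bit 4 = 0  t=3,i=0
  ...## -> .   bit 3 = 0  t=0,i=9
  ...#. -> #   bit 2 = 1  t=3,i=11
  ....# -> #   bit 1 = 1  t=0,i=8
  ..... -> #   bit 0 = 1  t=2,i=5
  bits 01001111000111011000101001000111 = 1327336007

1327336007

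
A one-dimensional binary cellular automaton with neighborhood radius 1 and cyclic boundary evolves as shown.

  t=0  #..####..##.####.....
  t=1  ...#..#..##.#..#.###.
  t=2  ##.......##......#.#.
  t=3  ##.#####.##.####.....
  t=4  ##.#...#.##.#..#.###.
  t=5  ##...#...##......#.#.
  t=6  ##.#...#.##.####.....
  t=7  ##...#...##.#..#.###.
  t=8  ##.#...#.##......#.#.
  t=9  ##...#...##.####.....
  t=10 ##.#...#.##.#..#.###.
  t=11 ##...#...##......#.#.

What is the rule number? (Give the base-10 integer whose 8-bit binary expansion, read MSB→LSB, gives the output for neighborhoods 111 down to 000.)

73

  [7] ### => .  t=0,i=4
  [6] ##. => #  t=0,i=6
  [5] #.# => .  t=0,i=11
  [4] #.. => .  t=0,i=1
  [3] .## => #  t=0,i=3
  [2] .#. => .  t=0,i=0
  [1] ..# => .  t=0,i=2
  [0] ... => #  t=0,i=17
  bits 01001001 = 73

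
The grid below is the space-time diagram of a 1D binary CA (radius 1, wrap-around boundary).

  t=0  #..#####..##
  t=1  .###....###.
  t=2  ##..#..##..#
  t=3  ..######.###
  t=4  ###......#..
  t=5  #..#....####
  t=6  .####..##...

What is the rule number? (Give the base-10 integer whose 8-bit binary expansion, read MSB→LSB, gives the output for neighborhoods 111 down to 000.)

30

  ###|.  b7=0 t=0,i=4
  ##.|.  b6=0 t=0,i=0
  #.#|.  b5=0 t=3,i=8
  #..|#  b4=1 t=0,i=1
  .##|#  b3=1 t=0,i=3
  .#.|#  b2=1 t=2,i=4
  ..#|#  b1=1 t=0,i=2
  ...|.  b0=0 t=1,i=5
  bits 00011110 = 30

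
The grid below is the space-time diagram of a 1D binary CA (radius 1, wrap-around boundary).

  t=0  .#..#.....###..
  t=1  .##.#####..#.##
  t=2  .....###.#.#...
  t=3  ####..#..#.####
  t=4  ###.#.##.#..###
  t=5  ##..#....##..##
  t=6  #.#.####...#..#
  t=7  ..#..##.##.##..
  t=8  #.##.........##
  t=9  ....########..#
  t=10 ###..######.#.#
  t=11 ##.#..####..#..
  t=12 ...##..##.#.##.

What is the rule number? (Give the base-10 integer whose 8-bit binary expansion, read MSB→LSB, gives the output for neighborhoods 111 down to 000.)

  [7] ### => #  t=0,i=11
  [6] ##. => .  t=0,i=12
  [5] #.# => .  t=1,i=0
  [4] #.. => #  t=0,i=2
  [3] .## => .  t=0,i=10
  [2] .#. => #  t=0,i=1
  [1] ..# => .  t=0,i=0
  [0] ... => #  t=0,i=6
  bits 10010101 = 149

149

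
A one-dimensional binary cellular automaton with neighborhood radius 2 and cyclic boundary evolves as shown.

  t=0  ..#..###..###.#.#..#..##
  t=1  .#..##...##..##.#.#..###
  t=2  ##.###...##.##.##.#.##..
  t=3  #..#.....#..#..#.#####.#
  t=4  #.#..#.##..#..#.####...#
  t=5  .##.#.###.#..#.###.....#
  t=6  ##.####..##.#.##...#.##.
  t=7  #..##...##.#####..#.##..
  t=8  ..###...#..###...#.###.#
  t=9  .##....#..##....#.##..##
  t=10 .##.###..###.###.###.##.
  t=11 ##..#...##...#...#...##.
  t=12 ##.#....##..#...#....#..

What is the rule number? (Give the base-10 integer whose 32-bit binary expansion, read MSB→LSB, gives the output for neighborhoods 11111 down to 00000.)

2231212230

  ##### -> #   bit 31 = 1  t=3,i=19
  ####. -> .   bit 30 = 0  t=3,i=20
  ###.# -> .   bit 29 = 0  t=0,i=12
  ###.. -> .   bit 28 = 0  t=0,i=7
  ##.## -> .   bit 27 = 0  t=2,i=2
  ##.#. -> #   bit 26 = 1  t=0,i=13
  ##..# -> .   bit 25 = 0  t=0,i=0
  ##... -> .   bit 24 = 0  t=1,i=6
  #.### -> #   bit 23 = 1  t=2,i=3
  #.##. -> #   bit 22 = 1  t=2,i=12
  #.#.# -> #   bit 21 = 1  t=0,i=14
  #.#.. -> #   bit 20 = 1  t=0,i=16
  #..## -> #   bit 19 = 1  t=0,i=4
  #..#. -> #   bit 18 = 1  t=0,i=1
  #...# -> .   bit 17 = 0  t=1,i=7
  #.... -> #   bit 16 = 1  t=3,i=5
  .#### -> #   bit 15 = 1  t=3,i=18
  .###. -> .   bit 14 = 0  t=0,i=6
  .##.# -> .   bit 13 = 0  t=1,i=14
  .##.. -> #   bit 12 = 1  t=0,i=23
  .#.## -> #   bit 11 = 1  t=2,i=19
  .#.#. -> .   bit 10 = 0  t=0,i=15
  .#..# -> .   bit 9 = 0  t=0,i=3
  .#... -> .   bit 8 = 0  t=3,i=4
  ..### -> #   bit 7 = 1  t=0,i=5
  ..##. -> #   bit 6 = 1  t=0,i=22
  ..#.# -> .   bit 5 = 0  t=3,i=15
  ..#.. -> .   bit 4 = 0  t=0,i=2
  ...## -> .   bit 3 = 0  t=1,i=8
  ...#. -> #   bit 2 = 1  t=3,i=8
  ....# -> #   bit 1 = 1  t=3,i=7
  ..... -> .   bit 0 = 0  t=3,i=6
  bits 10000100111111011001100011000110 = 2231212230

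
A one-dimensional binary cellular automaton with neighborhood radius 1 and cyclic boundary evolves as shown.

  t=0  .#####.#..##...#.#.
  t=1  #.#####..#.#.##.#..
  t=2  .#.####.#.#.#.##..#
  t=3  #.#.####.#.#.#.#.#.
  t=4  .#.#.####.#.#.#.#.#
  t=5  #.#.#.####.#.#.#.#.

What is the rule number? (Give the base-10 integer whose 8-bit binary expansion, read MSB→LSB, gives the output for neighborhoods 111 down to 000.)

227

  ### -> #   bit 7 = 1  t=0,i=2
  ##. -> #   bit 6 = 1  t=0,i=5
  #.# -> #   bit 5 = 1  t=0,i=6
  #.. -> .   bit 4 = 0  t=0,i=8
  .## -> .   bit 3 = 0  t=0,i=1
  .#. -> .   bit 2 = 0  t=0,i=7
  ..# -> #   bit 1 = 1  t=0,i=0
  ... -> #   bit 0 = 1  t=0,i=13
  bits 11100011 = 227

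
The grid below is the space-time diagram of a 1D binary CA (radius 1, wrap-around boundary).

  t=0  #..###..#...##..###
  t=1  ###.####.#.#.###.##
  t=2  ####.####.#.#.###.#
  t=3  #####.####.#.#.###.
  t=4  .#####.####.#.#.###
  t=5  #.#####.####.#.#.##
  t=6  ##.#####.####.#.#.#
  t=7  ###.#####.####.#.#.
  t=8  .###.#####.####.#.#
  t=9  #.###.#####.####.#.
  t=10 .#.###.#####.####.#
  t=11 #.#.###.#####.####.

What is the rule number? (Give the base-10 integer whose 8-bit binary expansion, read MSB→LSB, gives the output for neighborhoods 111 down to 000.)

242

  ###|#  b7=1 t=0,i=4
  ##.|#  b6=1 t=0,i=0
  #.#|#  b5=1 t=1,i=3
  #..|#  b4=1 t=0,i=1
  .##|.  b3=0 t=0,i=3
  .#.|.  b2=0 t=0,i=8
  ..#|#  b1=1 t=0,i=2
  ...|.  b0=0 t=0,i=10
  bits 11110010 = 242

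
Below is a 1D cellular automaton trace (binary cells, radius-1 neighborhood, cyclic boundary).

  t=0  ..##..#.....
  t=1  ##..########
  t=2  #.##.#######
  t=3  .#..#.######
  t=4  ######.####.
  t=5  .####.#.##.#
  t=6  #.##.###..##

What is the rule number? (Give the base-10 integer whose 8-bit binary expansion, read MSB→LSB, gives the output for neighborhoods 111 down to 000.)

  ###|#  b7=1 t=1,i=0
  ##.|.  b6=0 t=0,i=3
  #.#|#  b5=1 t=2,i=1
  #..|#  b4=1 t=0,i=4
  .##|.  b3=0 t=0,i=2
  .#.|#  b2=1 t=0,i=6
  ..#|#  b1=1 t=0,i=1
  ...|#  b0=1 t=0,i=0
  bits 10110111 = 183

183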